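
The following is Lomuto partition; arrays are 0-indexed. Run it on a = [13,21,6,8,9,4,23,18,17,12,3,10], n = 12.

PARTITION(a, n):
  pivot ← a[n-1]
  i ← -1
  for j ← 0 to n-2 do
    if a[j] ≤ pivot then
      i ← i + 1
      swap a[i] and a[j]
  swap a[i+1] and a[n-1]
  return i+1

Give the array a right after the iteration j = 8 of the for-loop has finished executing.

pivot=10, i=-1
j=0: 13>10, skip
j=1: 21>10, skip
j=2: 6≤10, i=0, swap(0,2) ⇒ [6,21,13,8,9,4,23,18,17,12,3,10]
j=3: 8≤10, i=1, swap(1,3) ⇒ [6,8,13,21,9,4,23,18,17,12,3,10]
j=4: 9≤10, i=2, swap(2,4) ⇒ [6,8,9,21,13,4,23,18,17,12,3,10]
j=5: 4≤10, i=3, swap(3,5) ⇒ [6,8,9,4,13,21,23,18,17,12,3,10]
j=6: 23>10, skip
j=7: 18>10, skip
j=8: 17>10, skip
(after j=8) a = [6,8,9,4,13,21,23,18,17,12,3,10]

[6,8,9,4,13,21,23,18,17,12,3,10]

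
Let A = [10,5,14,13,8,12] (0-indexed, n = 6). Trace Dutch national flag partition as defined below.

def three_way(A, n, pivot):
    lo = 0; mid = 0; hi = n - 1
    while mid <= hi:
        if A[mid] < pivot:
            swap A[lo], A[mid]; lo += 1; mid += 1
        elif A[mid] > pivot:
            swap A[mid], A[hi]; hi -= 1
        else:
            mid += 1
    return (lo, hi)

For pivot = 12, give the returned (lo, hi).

pivot = 12; lo=0, mid=0, hi=5
A[mid]=10<12: swap A[0],A[0]; lo=1,mid=1 → [10,5,14,13,8,12]
A[mid]=5<12: swap A[1],A[1]; lo=2,mid=2 → [10,5,14,13,8,12]
A[mid]=14>12: swap A[2],A[5]; hi=4 → [10,5,12,13,8,14]
A[mid]=12=12: mid=3
A[mid]=13>12: swap A[3],A[4]; hi=3 → [10,5,12,8,13,14]
A[mid]=8<12: swap A[2],A[3]; lo=3,mid=4 → [10,5,8,12,13,14]
end: lo=3, hi=3; A = [10,5,8,12,13,14]

(3, 3)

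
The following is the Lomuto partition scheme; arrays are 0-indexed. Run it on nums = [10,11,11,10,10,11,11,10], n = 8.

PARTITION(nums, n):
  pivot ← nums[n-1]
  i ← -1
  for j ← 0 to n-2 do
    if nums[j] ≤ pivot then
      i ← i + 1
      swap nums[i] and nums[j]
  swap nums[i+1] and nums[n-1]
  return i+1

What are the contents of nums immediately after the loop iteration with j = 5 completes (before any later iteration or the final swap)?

pivot=10, i=-1
j=0: 10≤10, i=0, swap(0,0) ⇒ [10,11,11,10,10,11,11,10]
j=1: 11>10, skip
j=2: 11>10, skip
j=3: 10≤10, i=1, swap(1,3) ⇒ [10,10,11,11,10,11,11,10]
j=4: 10≤10, i=2, swap(2,4) ⇒ [10,10,10,11,11,11,11,10]
j=5: 11>10, skip
(after j=5) nums = [10,10,10,11,11,11,11,10]

[10,10,10,11,11,11,11,10]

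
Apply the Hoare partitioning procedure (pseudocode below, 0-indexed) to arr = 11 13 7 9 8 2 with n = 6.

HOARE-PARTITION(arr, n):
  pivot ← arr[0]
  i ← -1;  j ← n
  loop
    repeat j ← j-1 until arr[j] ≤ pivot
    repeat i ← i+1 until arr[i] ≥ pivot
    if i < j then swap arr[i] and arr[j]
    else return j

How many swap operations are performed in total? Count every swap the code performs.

2

pivot=11
j stops at 5 (2), i stops at 0 (11); swap ⇒ 2 13 7 9 8 11
j stops at 4 (8), i stops at 1 (13); swap ⇒ 2 8 7 9 13 11
j stops at 3, i stops at 4; i≥j ⇒ return 3. arr=2 8 7 9 13 11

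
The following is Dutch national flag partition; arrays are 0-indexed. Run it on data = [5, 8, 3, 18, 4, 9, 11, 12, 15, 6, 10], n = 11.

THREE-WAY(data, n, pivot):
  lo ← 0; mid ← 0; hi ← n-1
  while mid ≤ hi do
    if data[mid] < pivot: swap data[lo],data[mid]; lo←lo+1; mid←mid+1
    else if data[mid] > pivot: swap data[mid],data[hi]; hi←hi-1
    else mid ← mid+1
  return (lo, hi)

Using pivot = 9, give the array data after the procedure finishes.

[5, 8, 3, 6, 4, 9, 12, 15, 11, 10, 18]

pivot = 9; lo=0, mid=0, hi=10
data[mid]=5<9: swap data[0],data[0]; lo=1,mid=1 → [5, 8, 3, 18, 4, 9, 11, 12, 15, 6, 10]
data[mid]=8<9: swap data[1],data[1]; lo=2,mid=2 → [5, 8, 3, 18, 4, 9, 11, 12, 15, 6, 10]
data[mid]=3<9: swap data[2],data[2]; lo=3,mid=3 → [5, 8, 3, 18, 4, 9, 11, 12, 15, 6, 10]
data[mid]=18>9: swap data[3],data[10]; hi=9 → [5, 8, 3, 10, 4, 9, 11, 12, 15, 6, 18]
data[mid]=10>9: swap data[3],data[9]; hi=8 → [5, 8, 3, 6, 4, 9, 11, 12, 15, 10, 18]
data[mid]=6<9: swap data[3],data[3]; lo=4,mid=4 → [5, 8, 3, 6, 4, 9, 11, 12, 15, 10, 18]
data[mid]=4<9: swap data[4],data[4]; lo=5,mid=5 → [5, 8, 3, 6, 4, 9, 11, 12, 15, 10, 18]
data[mid]=9=9: mid=6
data[mid]=11>9: swap data[6],data[8]; hi=7 → [5, 8, 3, 6, 4, 9, 15, 12, 11, 10, 18]
data[mid]=15>9: swap data[6],data[7]; hi=6 → [5, 8, 3, 6, 4, 9, 12, 15, 11, 10, 18]
data[mid]=12>9: swap data[6],data[6]; hi=5 → [5, 8, 3, 6, 4, 9, 12, 15, 11, 10, 18]
end: lo=5, hi=5; data = [5, 8, 3, 6, 4, 9, 12, 15, 11, 10, 18]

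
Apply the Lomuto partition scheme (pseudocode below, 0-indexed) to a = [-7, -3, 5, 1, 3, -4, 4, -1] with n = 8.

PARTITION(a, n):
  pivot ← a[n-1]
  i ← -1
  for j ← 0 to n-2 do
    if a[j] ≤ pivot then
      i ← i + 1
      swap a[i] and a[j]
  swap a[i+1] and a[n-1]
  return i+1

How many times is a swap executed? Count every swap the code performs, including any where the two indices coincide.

4

pivot=-1, i=-1
j=0: -7≤-1, i=0, swap(0,0) ⇒ [-7, -3, 5, 1, 3, -4, 4, -1]
j=1: -3≤-1, i=1, swap(1,1) ⇒ [-7, -3, 5, 1, 3, -4, 4, -1]
j=2: 5>-1, skip
j=3: 1>-1, skip
j=4: 3>-1, skip
j=5: -4≤-1, i=2, swap(2,5) ⇒ [-7, -3, -4, 1, 3, 5, 4, -1]
j=6: 4>-1, skip
swap(3,7) ⇒ [-7, -3, -4, -1, 3, 5, 4, 1]; return 3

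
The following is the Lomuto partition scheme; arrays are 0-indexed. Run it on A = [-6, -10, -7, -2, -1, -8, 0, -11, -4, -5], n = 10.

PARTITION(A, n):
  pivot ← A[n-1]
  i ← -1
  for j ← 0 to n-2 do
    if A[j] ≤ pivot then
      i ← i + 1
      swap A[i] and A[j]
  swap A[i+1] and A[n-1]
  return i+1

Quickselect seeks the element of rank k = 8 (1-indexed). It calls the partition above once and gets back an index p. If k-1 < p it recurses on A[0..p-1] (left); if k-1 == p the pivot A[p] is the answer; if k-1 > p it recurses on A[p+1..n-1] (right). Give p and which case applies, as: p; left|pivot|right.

5; right

pivot=-5, i=-1
j=0: -6≤-5, i=0, swap(0,0) ⇒ [-6, -10, -7, -2, -1, -8, 0, -11, -4, -5]
j=1: -10≤-5, i=1, swap(1,1) ⇒ [-6, -10, -7, -2, -1, -8, 0, -11, -4, -5]
j=2: -7≤-5, i=2, swap(2,2) ⇒ [-6, -10, -7, -2, -1, -8, 0, -11, -4, -5]
j=3: -2>-5, skip
j=4: -1>-5, skip
j=5: -8≤-5, i=3, swap(3,5) ⇒ [-6, -10, -7, -8, -1, -2, 0, -11, -4, -5]
j=6: 0>-5, skip
j=7: -11≤-5, i=4, swap(4,7) ⇒ [-6, -10, -7, -8, -11, -2, 0, -1, -4, -5]
j=8: -4>-5, skip
swap(5,9) ⇒ [-6, -10, -7, -8, -11, -5, 0, -1, -4, -2]; return 5
p = 5; k-1 = 7 > 5 ⇒ right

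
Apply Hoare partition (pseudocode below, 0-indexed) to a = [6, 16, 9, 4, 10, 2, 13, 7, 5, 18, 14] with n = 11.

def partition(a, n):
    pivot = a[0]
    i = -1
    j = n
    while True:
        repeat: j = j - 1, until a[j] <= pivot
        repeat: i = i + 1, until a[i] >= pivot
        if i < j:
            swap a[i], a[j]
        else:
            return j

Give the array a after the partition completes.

[5, 2, 4, 9, 10, 16, 13, 7, 6, 18, 14]

pivot=6
j stops at 8 (5), i stops at 0 (6); swap ⇒ [5, 16, 9, 4, 10, 2, 13, 7, 6, 18, 14]
j stops at 5 (2), i stops at 1 (16); swap ⇒ [5, 2, 9, 4, 10, 16, 13, 7, 6, 18, 14]
j stops at 3 (4), i stops at 2 (9); swap ⇒ [5, 2, 4, 9, 10, 16, 13, 7, 6, 18, 14]
j stops at 2, i stops at 3; i≥j ⇒ return 2. a=[5, 2, 4, 9, 10, 16, 13, 7, 6, 18, 14]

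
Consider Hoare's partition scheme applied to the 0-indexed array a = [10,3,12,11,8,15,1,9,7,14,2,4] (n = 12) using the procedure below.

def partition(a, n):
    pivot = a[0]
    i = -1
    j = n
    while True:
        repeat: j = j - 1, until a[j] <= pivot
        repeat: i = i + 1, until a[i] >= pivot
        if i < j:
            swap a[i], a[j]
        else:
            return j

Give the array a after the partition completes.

pivot = a[0] = 10; i = -1, j = 12
j→11 (a[11]=4≤10), i→0 (a[0]=10≥10); i<j, swap → [4,3,12,11,8,15,1,9,7,14,2,10]
j→10 (a[10]=2≤10), i→2 (a[2]=12≥10); i<j, swap → [4,3,2,11,8,15,1,9,7,14,12,10]
j→8 (a[8]=7≤10), i→3 (a[3]=11≥10); i<j, swap → [4,3,2,7,8,15,1,9,11,14,12,10]
j→7 (a[7]=9≤10), i→5 (a[5]=15≥10); i<j, swap → [4,3,2,7,8,9,1,15,11,14,12,10]
j→6, i→7; i≥j, return j=6. a = [4,3,2,7,8,9,1,15,11,14,12,10]

[4,3,2,7,8,9,1,15,11,14,12,10]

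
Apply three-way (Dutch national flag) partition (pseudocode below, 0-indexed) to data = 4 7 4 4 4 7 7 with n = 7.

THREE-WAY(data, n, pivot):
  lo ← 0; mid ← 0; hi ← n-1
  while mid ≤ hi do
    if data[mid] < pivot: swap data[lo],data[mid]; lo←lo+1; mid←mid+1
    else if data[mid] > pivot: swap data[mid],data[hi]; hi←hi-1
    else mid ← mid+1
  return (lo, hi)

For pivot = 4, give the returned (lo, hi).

pivot = 4; lo=0, mid=0, hi=6
data[mid]=4=4: mid=1
data[mid]=7>4: swap data[1],data[6]; hi=5 → 4 7 4 4 4 7 7
data[mid]=7>4: swap data[1],data[5]; hi=4 → 4 7 4 4 4 7 7
data[mid]=7>4: swap data[1],data[4]; hi=3 → 4 4 4 4 7 7 7
data[mid]=4=4: mid=2
data[mid]=4=4: mid=3
data[mid]=4=4: mid=4
end: lo=0, hi=3; data = 4 4 4 4 7 7 7

(0, 3)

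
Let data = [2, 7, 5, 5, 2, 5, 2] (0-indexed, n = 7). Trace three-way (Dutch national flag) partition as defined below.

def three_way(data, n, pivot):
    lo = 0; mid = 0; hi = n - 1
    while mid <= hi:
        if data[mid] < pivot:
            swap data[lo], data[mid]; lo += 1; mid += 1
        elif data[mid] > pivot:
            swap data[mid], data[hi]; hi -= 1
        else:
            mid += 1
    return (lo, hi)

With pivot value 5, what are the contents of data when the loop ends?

[2, 2, 2, 5, 5, 5, 7]

lo=0 mid=0 hi=6
2<5: swap(0,0), lo=1 mid=1 ⇒ [2, 7, 5, 5, 2, 5, 2]
7>5: swap(1,6), hi=5 ⇒ [2, 2, 5, 5, 2, 5, 7]
2<5: swap(1,1), lo=2 mid=2 ⇒ [2, 2, 5, 5, 2, 5, 7]
5=5: mid=3
5=5: mid=4
2<5: swap(2,4), lo=3 mid=5 ⇒ [2, 2, 2, 5, 5, 5, 7]
5=5: mid=6
done. lo=3 hi=5; data=[2, 2, 2, 5, 5, 5, 7]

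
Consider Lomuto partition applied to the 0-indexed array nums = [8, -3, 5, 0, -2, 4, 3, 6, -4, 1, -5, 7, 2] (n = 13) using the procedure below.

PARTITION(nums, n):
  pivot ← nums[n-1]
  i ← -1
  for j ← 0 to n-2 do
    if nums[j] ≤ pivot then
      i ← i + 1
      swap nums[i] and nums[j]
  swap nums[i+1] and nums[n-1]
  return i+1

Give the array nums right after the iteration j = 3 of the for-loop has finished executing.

pivot = nums[12] = 2; i = -1
j=0: nums[0]=8 > 2 → no swap
j=1: nums[1]=-3 ≤ 2 → i=0, swap nums[0],nums[1] → [-3, 8, 5, 0, -2, 4, 3, 6, -4, 1, -5, 7, 2]
j=2: nums[2]=5 > 2 → no swap
j=3: nums[3]=0 ≤ 2 → i=1, swap nums[1],nums[3] → [-3, 0, 5, 8, -2, 4, 3, 6, -4, 1, -5, 7, 2]
(after j=3) nums = [-3, 0, 5, 8, -2, 4, 3, 6, -4, 1, -5, 7, 2]

[-3, 0, 5, 8, -2, 4, 3, 6, -4, 1, -5, 7, 2]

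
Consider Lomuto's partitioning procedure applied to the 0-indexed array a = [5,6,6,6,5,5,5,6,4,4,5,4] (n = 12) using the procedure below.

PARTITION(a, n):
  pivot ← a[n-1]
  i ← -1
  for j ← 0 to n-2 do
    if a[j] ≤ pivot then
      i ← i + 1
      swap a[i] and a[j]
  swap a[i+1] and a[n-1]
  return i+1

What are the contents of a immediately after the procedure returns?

[4,4,4,6,5,5,5,6,5,6,5,6]

pivot=4, i=-1
j=0: 5>4, skip
j=1: 6>4, skip
j=2: 6>4, skip
j=3: 6>4, skip
j=4: 5>4, skip
j=5: 5>4, skip
j=6: 5>4, skip
j=7: 6>4, skip
j=8: 4≤4, i=0, swap(0,8) ⇒ [4,6,6,6,5,5,5,6,5,4,5,4]
j=9: 4≤4, i=1, swap(1,9) ⇒ [4,4,6,6,5,5,5,6,5,6,5,4]
j=10: 5>4, skip
swap(2,11) ⇒ [4,4,4,6,5,5,5,6,5,6,5,6]; return 2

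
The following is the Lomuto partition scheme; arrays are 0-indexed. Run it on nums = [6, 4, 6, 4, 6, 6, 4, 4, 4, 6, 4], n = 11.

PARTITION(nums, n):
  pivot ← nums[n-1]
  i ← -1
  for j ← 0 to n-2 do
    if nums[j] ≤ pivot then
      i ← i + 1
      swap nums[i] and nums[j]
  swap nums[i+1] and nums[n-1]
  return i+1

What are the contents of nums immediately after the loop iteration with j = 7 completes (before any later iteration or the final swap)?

pivot = nums[10] = 4; i = -1
j=0: nums[0]=6 > 4 → no swap
j=1: nums[1]=4 ≤ 4 → i=0, swap nums[0],nums[1] → [4, 6, 6, 4, 6, 6, 4, 4, 4, 6, 4]
j=2: nums[2]=6 > 4 → no swap
j=3: nums[3]=4 ≤ 4 → i=1, swap nums[1],nums[3] → [4, 4, 6, 6, 6, 6, 4, 4, 4, 6, 4]
j=4: nums[4]=6 > 4 → no swap
j=5: nums[5]=6 > 4 → no swap
j=6: nums[6]=4 ≤ 4 → i=2, swap nums[2],nums[6] → [4, 4, 4, 6, 6, 6, 6, 4, 4, 6, 4]
j=7: nums[7]=4 ≤ 4 → i=3, swap nums[3],nums[7] → [4, 4, 4, 4, 6, 6, 6, 6, 4, 6, 4]
(after j=7) nums = [4, 4, 4, 4, 6, 6, 6, 6, 4, 6, 4]

[4, 4, 4, 4, 6, 6, 6, 6, 4, 6, 4]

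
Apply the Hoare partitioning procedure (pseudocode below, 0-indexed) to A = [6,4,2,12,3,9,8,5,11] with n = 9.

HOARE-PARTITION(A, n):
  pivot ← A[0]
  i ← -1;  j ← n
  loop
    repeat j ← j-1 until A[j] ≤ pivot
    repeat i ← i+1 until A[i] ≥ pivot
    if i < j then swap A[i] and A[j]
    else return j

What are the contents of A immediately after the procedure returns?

[5,4,2,3,12,9,8,6,11]

pivot = A[0] = 6; i = -1, j = 9
j→7 (A[7]=5≤6), i→0 (A[0]=6≥6); i<j, swap → [5,4,2,12,3,9,8,6,11]
j→4 (A[4]=3≤6), i→3 (A[3]=12≥6); i<j, swap → [5,4,2,3,12,9,8,6,11]
j→3, i→4; i≥j, return j=3. A = [5,4,2,3,12,9,8,6,11]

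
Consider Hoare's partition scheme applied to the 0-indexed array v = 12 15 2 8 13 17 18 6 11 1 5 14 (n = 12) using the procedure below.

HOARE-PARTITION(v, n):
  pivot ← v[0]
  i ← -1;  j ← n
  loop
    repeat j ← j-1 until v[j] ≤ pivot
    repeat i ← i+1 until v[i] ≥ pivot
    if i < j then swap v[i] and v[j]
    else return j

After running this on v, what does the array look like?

pivot=12
j stops at 10 (5), i stops at 0 (12); swap ⇒ 5 15 2 8 13 17 18 6 11 1 12 14
j stops at 9 (1), i stops at 1 (15); swap ⇒ 5 1 2 8 13 17 18 6 11 15 12 14
j stops at 8 (11), i stops at 4 (13); swap ⇒ 5 1 2 8 11 17 18 6 13 15 12 14
j stops at 7 (6), i stops at 5 (17); swap ⇒ 5 1 2 8 11 6 18 17 13 15 12 14
j stops at 5, i stops at 6; i≥j ⇒ return 5. v=5 1 2 8 11 6 18 17 13 15 12 14

5 1 2 8 11 6 18 17 13 15 12 14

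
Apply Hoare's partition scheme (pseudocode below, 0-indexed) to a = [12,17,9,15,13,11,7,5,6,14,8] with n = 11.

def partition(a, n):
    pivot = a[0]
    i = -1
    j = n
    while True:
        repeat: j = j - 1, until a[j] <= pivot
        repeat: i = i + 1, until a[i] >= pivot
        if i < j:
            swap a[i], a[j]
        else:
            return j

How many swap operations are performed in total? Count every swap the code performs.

pivot=12
j stops at 10 (8), i stops at 0 (12); swap ⇒ [8,17,9,15,13,11,7,5,6,14,12]
j stops at 8 (6), i stops at 1 (17); swap ⇒ [8,6,9,15,13,11,7,5,17,14,12]
j stops at 7 (5), i stops at 3 (15); swap ⇒ [8,6,9,5,13,11,7,15,17,14,12]
j stops at 6 (7), i stops at 4 (13); swap ⇒ [8,6,9,5,7,11,13,15,17,14,12]
j stops at 5, i stops at 6; i≥j ⇒ return 5. a=[8,6,9,5,7,11,13,15,17,14,12]

4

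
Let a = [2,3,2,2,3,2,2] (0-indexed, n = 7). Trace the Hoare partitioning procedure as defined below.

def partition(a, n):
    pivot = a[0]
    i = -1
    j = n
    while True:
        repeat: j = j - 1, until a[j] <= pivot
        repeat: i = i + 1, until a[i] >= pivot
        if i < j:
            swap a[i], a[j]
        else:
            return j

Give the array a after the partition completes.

pivot = a[0] = 2; i = -1, j = 7
j→6 (a[6]=2≤2), i→0 (a[0]=2≥2); i<j, swap → [2,3,2,2,3,2,2]
j→5 (a[5]=2≤2), i→1 (a[1]=3≥2); i<j, swap → [2,2,2,2,3,3,2]
j→3 (a[3]=2≤2), i→2 (a[2]=2≥2); i<j, swap → [2,2,2,2,3,3,2]
j→2, i→3; i≥j, return j=2. a = [2,2,2,2,3,3,2]

[2,2,2,2,3,3,2]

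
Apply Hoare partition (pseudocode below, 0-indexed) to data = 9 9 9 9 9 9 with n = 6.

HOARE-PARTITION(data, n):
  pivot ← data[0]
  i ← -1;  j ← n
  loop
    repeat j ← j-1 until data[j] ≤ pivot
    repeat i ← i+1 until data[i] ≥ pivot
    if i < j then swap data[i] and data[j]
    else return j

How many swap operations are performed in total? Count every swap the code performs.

3

pivot = data[0] = 9; i = -1, j = 6
j→5 (data[5]=9≤9), i→0 (data[0]=9≥9); i<j, swap → 9 9 9 9 9 9
j→4 (data[4]=9≤9), i→1 (data[1]=9≥9); i<j, swap → 9 9 9 9 9 9
j→3 (data[3]=9≤9), i→2 (data[2]=9≥9); i<j, swap → 9 9 9 9 9 9
j→2, i→3; i≥j, return j=2. data = 9 9 9 9 9 9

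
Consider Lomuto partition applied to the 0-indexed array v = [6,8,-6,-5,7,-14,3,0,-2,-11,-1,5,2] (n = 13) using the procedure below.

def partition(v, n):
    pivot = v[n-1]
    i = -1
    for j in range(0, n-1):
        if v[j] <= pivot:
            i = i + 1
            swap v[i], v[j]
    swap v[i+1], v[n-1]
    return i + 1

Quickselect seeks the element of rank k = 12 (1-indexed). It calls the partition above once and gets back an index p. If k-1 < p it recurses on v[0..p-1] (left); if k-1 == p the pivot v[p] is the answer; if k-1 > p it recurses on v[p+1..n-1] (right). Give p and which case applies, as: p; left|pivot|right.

pivot=2, i=-1
j=0: 6>2, skip
j=1: 8>2, skip
j=2: -6≤2, i=0, swap(0,2) ⇒ [-6,8,6,-5,7,-14,3,0,-2,-11,-1,5,2]
j=3: -5≤2, i=1, swap(1,3) ⇒ [-6,-5,6,8,7,-14,3,0,-2,-11,-1,5,2]
j=4: 7>2, skip
j=5: -14≤2, i=2, swap(2,5) ⇒ [-6,-5,-14,8,7,6,3,0,-2,-11,-1,5,2]
j=6: 3>2, skip
j=7: 0≤2, i=3, swap(3,7) ⇒ [-6,-5,-14,0,7,6,3,8,-2,-11,-1,5,2]
j=8: -2≤2, i=4, swap(4,8) ⇒ [-6,-5,-14,0,-2,6,3,8,7,-11,-1,5,2]
j=9: -11≤2, i=5, swap(5,9) ⇒ [-6,-5,-14,0,-2,-11,3,8,7,6,-1,5,2]
j=10: -1≤2, i=6, swap(6,10) ⇒ [-6,-5,-14,0,-2,-11,-1,8,7,6,3,5,2]
j=11: 5>2, skip
swap(7,12) ⇒ [-6,-5,-14,0,-2,-11,-1,2,7,6,3,5,8]; return 7
p = 7; k-1 = 11 > 7 ⇒ right

7; right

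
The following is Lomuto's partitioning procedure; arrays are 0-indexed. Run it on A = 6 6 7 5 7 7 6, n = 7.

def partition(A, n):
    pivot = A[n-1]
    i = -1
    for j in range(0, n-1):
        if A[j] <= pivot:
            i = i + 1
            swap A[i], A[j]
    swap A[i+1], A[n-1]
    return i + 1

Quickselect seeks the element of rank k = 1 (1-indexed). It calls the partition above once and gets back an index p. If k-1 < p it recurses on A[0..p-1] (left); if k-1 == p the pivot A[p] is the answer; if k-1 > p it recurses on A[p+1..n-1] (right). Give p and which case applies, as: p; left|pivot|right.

pivot = A[6] = 6; i = -1
j=0: A[0]=6 ≤ 6 → i=0, swap A[0],A[0] (no change) → 6 6 7 5 7 7 6
j=1: A[1]=6 ≤ 6 → i=1, swap A[1],A[1] (no change) → 6 6 7 5 7 7 6
j=2: A[2]=7 > 6 → no swap
j=3: A[3]=5 ≤ 6 → i=2, swap A[2],A[3] → 6 6 5 7 7 7 6
j=4: A[4]=7 > 6 → no swap
j=5: A[5]=7 > 6 → no swap
final swap A[3],A[6] → 6 6 5 6 7 7 7; return 3
p = 3; k-1 = 0 < 3 ⇒ left

3; left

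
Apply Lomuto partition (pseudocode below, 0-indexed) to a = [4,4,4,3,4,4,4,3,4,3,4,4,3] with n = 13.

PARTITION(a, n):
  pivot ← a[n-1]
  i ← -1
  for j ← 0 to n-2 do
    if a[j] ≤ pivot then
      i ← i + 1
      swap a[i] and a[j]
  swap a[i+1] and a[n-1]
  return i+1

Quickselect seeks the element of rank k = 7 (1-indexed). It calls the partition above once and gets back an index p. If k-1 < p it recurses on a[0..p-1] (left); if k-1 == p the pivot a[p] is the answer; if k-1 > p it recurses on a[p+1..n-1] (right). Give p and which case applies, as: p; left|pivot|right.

pivot = a[12] = 3; i = -1
j=0: a[0]=4 > 3 → no swap
j=1: a[1]=4 > 3 → no swap
j=2: a[2]=4 > 3 → no swap
j=3: a[3]=3 ≤ 3 → i=0, swap a[0],a[3] → [3,4,4,4,4,4,4,3,4,3,4,4,3]
j=4: a[4]=4 > 3 → no swap
j=5: a[5]=4 > 3 → no swap
j=6: a[6]=4 > 3 → no swap
j=7: a[7]=3 ≤ 3 → i=1, swap a[1],a[7] → [3,3,4,4,4,4,4,4,4,3,4,4,3]
j=8: a[8]=4 > 3 → no swap
j=9: a[9]=3 ≤ 3 → i=2, swap a[2],a[9] → [3,3,3,4,4,4,4,4,4,4,4,4,3]
j=10: a[10]=4 > 3 → no swap
j=11: a[11]=4 > 3 → no swap
final swap a[3],a[12] → [3,3,3,3,4,4,4,4,4,4,4,4,4]; return 3
p = 3; k-1 = 6 > 3 ⇒ right

3; right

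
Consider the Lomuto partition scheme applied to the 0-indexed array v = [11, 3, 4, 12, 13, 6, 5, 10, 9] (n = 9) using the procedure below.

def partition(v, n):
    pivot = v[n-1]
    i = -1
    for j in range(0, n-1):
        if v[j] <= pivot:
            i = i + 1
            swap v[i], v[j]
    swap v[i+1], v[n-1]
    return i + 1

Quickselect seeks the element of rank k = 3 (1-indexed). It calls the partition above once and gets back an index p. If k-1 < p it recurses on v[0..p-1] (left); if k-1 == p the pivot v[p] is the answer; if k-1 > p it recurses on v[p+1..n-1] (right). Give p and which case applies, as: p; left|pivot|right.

4; left

pivot = v[8] = 9; i = -1
j=0: v[0]=11 > 9 → no swap
j=1: v[1]=3 ≤ 9 → i=0, swap v[0],v[1] → [3, 11, 4, 12, 13, 6, 5, 10, 9]
j=2: v[2]=4 ≤ 9 → i=1, swap v[1],v[2] → [3, 4, 11, 12, 13, 6, 5, 10, 9]
j=3: v[3]=12 > 9 → no swap
j=4: v[4]=13 > 9 → no swap
j=5: v[5]=6 ≤ 9 → i=2, swap v[2],v[5] → [3, 4, 6, 12, 13, 11, 5, 10, 9]
j=6: v[6]=5 ≤ 9 → i=3, swap v[3],v[6] → [3, 4, 6, 5, 13, 11, 12, 10, 9]
j=7: v[7]=10 > 9 → no swap
final swap v[4],v[8] → [3, 4, 6, 5, 9, 11, 12, 10, 13]; return 4
p = 4; k-1 = 2 < 4 ⇒ left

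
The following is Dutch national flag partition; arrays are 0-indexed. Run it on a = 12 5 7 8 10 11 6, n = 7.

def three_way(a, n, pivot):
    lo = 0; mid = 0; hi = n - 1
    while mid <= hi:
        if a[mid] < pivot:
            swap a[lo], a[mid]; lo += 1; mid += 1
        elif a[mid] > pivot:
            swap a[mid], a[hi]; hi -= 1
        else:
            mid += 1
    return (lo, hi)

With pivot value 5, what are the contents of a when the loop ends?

lo=0 mid=0 hi=6
12>5: swap(0,6), hi=5 ⇒ 6 5 7 8 10 11 12
6>5: swap(0,5), hi=4 ⇒ 11 5 7 8 10 6 12
11>5: swap(0,4), hi=3 ⇒ 10 5 7 8 11 6 12
10>5: swap(0,3), hi=2 ⇒ 8 5 7 10 11 6 12
8>5: swap(0,2), hi=1 ⇒ 7 5 8 10 11 6 12
7>5: swap(0,1), hi=0 ⇒ 5 7 8 10 11 6 12
5=5: mid=1
done. lo=0 hi=0; a=5 7 8 10 11 6 12

5 7 8 10 11 6 12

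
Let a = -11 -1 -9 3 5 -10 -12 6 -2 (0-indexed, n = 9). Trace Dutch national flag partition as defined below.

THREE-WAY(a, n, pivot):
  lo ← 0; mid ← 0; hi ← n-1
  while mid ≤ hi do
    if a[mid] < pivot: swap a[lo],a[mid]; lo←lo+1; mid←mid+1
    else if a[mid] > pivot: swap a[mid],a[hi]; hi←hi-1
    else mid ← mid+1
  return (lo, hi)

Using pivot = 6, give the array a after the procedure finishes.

lo=0 mid=0 hi=8
-11<6: swap(0,0), lo=1 mid=1 ⇒ -11 -1 -9 3 5 -10 -12 6 -2
-1<6: swap(1,1), lo=2 mid=2 ⇒ -11 -1 -9 3 5 -10 -12 6 -2
-9<6: swap(2,2), lo=3 mid=3 ⇒ -11 -1 -9 3 5 -10 -12 6 -2
3<6: swap(3,3), lo=4 mid=4 ⇒ -11 -1 -9 3 5 -10 -12 6 -2
5<6: swap(4,4), lo=5 mid=5 ⇒ -11 -1 -9 3 5 -10 -12 6 -2
-10<6: swap(5,5), lo=6 mid=6 ⇒ -11 -1 -9 3 5 -10 -12 6 -2
-12<6: swap(6,6), lo=7 mid=7 ⇒ -11 -1 -9 3 5 -10 -12 6 -2
6=6: mid=8
-2<6: swap(7,8), lo=8 mid=9 ⇒ -11 -1 -9 3 5 -10 -12 -2 6
done. lo=8 hi=8; a=-11 -1 -9 3 5 -10 -12 -2 6

-11 -1 -9 3 5 -10 -12 -2 6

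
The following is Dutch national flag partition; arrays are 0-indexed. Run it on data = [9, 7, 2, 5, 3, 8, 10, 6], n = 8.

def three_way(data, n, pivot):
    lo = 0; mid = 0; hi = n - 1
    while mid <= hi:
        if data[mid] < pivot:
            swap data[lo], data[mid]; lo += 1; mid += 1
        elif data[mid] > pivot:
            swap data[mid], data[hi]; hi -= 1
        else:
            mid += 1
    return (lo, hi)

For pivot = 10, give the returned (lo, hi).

(7, 7)

lo=0 mid=0 hi=7
9<10: swap(0,0), lo=1 mid=1 ⇒ [9, 7, 2, 5, 3, 8, 10, 6]
7<10: swap(1,1), lo=2 mid=2 ⇒ [9, 7, 2, 5, 3, 8, 10, 6]
2<10: swap(2,2), lo=3 mid=3 ⇒ [9, 7, 2, 5, 3, 8, 10, 6]
5<10: swap(3,3), lo=4 mid=4 ⇒ [9, 7, 2, 5, 3, 8, 10, 6]
3<10: swap(4,4), lo=5 mid=5 ⇒ [9, 7, 2, 5, 3, 8, 10, 6]
8<10: swap(5,5), lo=6 mid=6 ⇒ [9, 7, 2, 5, 3, 8, 10, 6]
10=10: mid=7
6<10: swap(6,7), lo=7 mid=8 ⇒ [9, 7, 2, 5, 3, 8, 6, 10]
done. lo=7 hi=7; data=[9, 7, 2, 5, 3, 8, 6, 10]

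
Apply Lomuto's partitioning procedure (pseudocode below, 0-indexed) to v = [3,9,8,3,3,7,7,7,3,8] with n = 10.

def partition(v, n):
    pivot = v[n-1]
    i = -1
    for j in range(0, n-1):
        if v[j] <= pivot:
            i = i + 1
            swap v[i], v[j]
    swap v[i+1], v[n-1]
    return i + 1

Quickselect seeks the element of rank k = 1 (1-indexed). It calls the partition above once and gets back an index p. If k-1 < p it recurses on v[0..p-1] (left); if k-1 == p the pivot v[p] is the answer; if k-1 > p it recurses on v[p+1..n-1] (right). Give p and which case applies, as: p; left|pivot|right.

8; left

pivot=8, i=-1
j=0: 3≤8, i=0, swap(0,0) ⇒ [3,9,8,3,3,7,7,7,3,8]
j=1: 9>8, skip
j=2: 8≤8, i=1, swap(1,2) ⇒ [3,8,9,3,3,7,7,7,3,8]
j=3: 3≤8, i=2, swap(2,3) ⇒ [3,8,3,9,3,7,7,7,3,8]
j=4: 3≤8, i=3, swap(3,4) ⇒ [3,8,3,3,9,7,7,7,3,8]
j=5: 7≤8, i=4, swap(4,5) ⇒ [3,8,3,3,7,9,7,7,3,8]
j=6: 7≤8, i=5, swap(5,6) ⇒ [3,8,3,3,7,7,9,7,3,8]
j=7: 7≤8, i=6, swap(6,7) ⇒ [3,8,3,3,7,7,7,9,3,8]
j=8: 3≤8, i=7, swap(7,8) ⇒ [3,8,3,3,7,7,7,3,9,8]
swap(8,9) ⇒ [3,8,3,3,7,7,7,3,8,9]; return 8
p = 8; k-1 = 0 < 8 ⇒ left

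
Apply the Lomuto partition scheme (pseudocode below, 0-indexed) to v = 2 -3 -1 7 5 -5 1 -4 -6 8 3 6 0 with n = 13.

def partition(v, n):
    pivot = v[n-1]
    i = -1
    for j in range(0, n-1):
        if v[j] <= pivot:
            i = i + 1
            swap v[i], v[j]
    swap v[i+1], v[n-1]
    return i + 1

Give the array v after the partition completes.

-3 -1 -5 -4 -6 0 1 7 5 8 3 6 2

pivot=0, i=-1
j=0: 2>0, skip
j=1: -3≤0, i=0, swap(0,1) ⇒ -3 2 -1 7 5 -5 1 -4 -6 8 3 6 0
j=2: -1≤0, i=1, swap(1,2) ⇒ -3 -1 2 7 5 -5 1 -4 -6 8 3 6 0
j=3: 7>0, skip
j=4: 5>0, skip
j=5: -5≤0, i=2, swap(2,5) ⇒ -3 -1 -5 7 5 2 1 -4 -6 8 3 6 0
j=6: 1>0, skip
j=7: -4≤0, i=3, swap(3,7) ⇒ -3 -1 -5 -4 5 2 1 7 -6 8 3 6 0
j=8: -6≤0, i=4, swap(4,8) ⇒ -3 -1 -5 -4 -6 2 1 7 5 8 3 6 0
j=9: 8>0, skip
j=10: 3>0, skip
j=11: 6>0, skip
swap(5,12) ⇒ -3 -1 -5 -4 -6 0 1 7 5 8 3 6 2; return 5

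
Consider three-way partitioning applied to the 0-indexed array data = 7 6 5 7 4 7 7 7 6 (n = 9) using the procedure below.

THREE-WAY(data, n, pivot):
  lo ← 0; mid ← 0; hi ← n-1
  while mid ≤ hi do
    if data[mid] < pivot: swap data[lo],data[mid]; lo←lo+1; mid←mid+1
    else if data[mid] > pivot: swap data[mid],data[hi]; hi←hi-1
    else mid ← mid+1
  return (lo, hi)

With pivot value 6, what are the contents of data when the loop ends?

5 4 6 6 7 7 7 7 7

pivot = 6; lo=0, mid=0, hi=8
data[mid]=7>6: swap data[0],data[8]; hi=7 → 6 6 5 7 4 7 7 7 7
data[mid]=6=6: mid=1
data[mid]=6=6: mid=2
data[mid]=5<6: swap data[0],data[2]; lo=1,mid=3 → 5 6 6 7 4 7 7 7 7
data[mid]=7>6: swap data[3],data[7]; hi=6 → 5 6 6 7 4 7 7 7 7
data[mid]=7>6: swap data[3],data[6]; hi=5 → 5 6 6 7 4 7 7 7 7
data[mid]=7>6: swap data[3],data[5]; hi=4 → 5 6 6 7 4 7 7 7 7
data[mid]=7>6: swap data[3],data[4]; hi=3 → 5 6 6 4 7 7 7 7 7
data[mid]=4<6: swap data[1],data[3]; lo=2,mid=4 → 5 4 6 6 7 7 7 7 7
end: lo=2, hi=3; data = 5 4 6 6 7 7 7 7 7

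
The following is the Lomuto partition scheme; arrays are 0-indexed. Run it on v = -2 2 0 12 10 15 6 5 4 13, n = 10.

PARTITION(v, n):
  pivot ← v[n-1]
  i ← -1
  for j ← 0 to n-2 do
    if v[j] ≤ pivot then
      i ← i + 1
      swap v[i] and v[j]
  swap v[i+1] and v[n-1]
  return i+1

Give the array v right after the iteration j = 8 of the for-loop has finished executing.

-2 2 0 12 10 6 5 4 15 13

pivot=13, i=-1
j=0: -2≤13, i=0, swap(0,0) ⇒ -2 2 0 12 10 15 6 5 4 13
j=1: 2≤13, i=1, swap(1,1) ⇒ -2 2 0 12 10 15 6 5 4 13
j=2: 0≤13, i=2, swap(2,2) ⇒ -2 2 0 12 10 15 6 5 4 13
j=3: 12≤13, i=3, swap(3,3) ⇒ -2 2 0 12 10 15 6 5 4 13
j=4: 10≤13, i=4, swap(4,4) ⇒ -2 2 0 12 10 15 6 5 4 13
j=5: 15>13, skip
j=6: 6≤13, i=5, swap(5,6) ⇒ -2 2 0 12 10 6 15 5 4 13
j=7: 5≤13, i=6, swap(6,7) ⇒ -2 2 0 12 10 6 5 15 4 13
j=8: 4≤13, i=7, swap(7,8) ⇒ -2 2 0 12 10 6 5 4 15 13
(after j=8) v = -2 2 0 12 10 6 5 4 15 13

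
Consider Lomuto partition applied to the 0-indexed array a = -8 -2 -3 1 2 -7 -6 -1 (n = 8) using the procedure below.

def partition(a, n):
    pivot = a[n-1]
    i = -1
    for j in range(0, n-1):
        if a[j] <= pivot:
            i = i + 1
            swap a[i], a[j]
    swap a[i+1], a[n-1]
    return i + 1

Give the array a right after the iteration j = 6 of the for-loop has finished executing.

-8 -2 -3 -7 -6 1 2 -1

pivot = a[7] = -1; i = -1
j=0: a[0]=-8 ≤ -1 → i=0, swap a[0],a[0] (no change) → -8 -2 -3 1 2 -7 -6 -1
j=1: a[1]=-2 ≤ -1 → i=1, swap a[1],a[1] (no change) → -8 -2 -3 1 2 -7 -6 -1
j=2: a[2]=-3 ≤ -1 → i=2, swap a[2],a[2] (no change) → -8 -2 -3 1 2 -7 -6 -1
j=3: a[3]=1 > -1 → no swap
j=4: a[4]=2 > -1 → no swap
j=5: a[5]=-7 ≤ -1 → i=3, swap a[3],a[5] → -8 -2 -3 -7 2 1 -6 -1
j=6: a[6]=-6 ≤ -1 → i=4, swap a[4],a[6] → -8 -2 -3 -7 -6 1 2 -1
(after j=6) a = -8 -2 -3 -7 -6 1 2 -1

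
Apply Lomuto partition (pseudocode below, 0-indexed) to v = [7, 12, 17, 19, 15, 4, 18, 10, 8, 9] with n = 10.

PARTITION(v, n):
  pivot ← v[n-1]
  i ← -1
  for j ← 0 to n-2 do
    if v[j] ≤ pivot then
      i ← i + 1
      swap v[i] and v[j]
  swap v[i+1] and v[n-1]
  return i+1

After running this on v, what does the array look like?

pivot = v[9] = 9; i = -1
j=0: v[0]=7 ≤ 9 → i=0, swap v[0],v[0] (no change) → [7, 12, 17, 19, 15, 4, 18, 10, 8, 9]
j=1: v[1]=12 > 9 → no swap
j=2: v[2]=17 > 9 → no swap
j=3: v[3]=19 > 9 → no swap
j=4: v[4]=15 > 9 → no swap
j=5: v[5]=4 ≤ 9 → i=1, swap v[1],v[5] → [7, 4, 17, 19, 15, 12, 18, 10, 8, 9]
j=6: v[6]=18 > 9 → no swap
j=7: v[7]=10 > 9 → no swap
j=8: v[8]=8 ≤ 9 → i=2, swap v[2],v[8] → [7, 4, 8, 19, 15, 12, 18, 10, 17, 9]
final swap v[3],v[9] → [7, 4, 8, 9, 15, 12, 18, 10, 17, 19]; return 3

[7, 4, 8, 9, 15, 12, 18, 10, 17, 19]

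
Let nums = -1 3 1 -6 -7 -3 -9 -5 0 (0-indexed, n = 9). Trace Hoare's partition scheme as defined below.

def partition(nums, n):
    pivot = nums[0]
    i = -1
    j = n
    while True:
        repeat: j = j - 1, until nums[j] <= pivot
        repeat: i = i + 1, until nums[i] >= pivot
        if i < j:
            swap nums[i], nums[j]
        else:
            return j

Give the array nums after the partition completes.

-5 -9 -3 -6 -7 1 3 -1 0

pivot=-1
j stops at 7 (-5), i stops at 0 (-1); swap ⇒ -5 3 1 -6 -7 -3 -9 -1 0
j stops at 6 (-9), i stops at 1 (3); swap ⇒ -5 -9 1 -6 -7 -3 3 -1 0
j stops at 5 (-3), i stops at 2 (1); swap ⇒ -5 -9 -3 -6 -7 1 3 -1 0
j stops at 4, i stops at 5; i≥j ⇒ return 4. nums=-5 -9 -3 -6 -7 1 3 -1 0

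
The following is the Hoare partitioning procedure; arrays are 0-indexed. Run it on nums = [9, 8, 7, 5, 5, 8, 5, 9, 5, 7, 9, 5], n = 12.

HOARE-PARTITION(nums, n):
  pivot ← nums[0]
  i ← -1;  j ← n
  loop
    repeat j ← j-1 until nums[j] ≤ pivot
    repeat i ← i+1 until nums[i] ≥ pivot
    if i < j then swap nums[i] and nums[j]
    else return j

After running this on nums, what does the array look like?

[5, 8, 7, 5, 5, 8, 5, 9, 5, 7, 9, 9]

pivot=9
j stops at 11 (5), i stops at 0 (9); swap ⇒ [5, 8, 7, 5, 5, 8, 5, 9, 5, 7, 9, 9]
j stops at 10 (9), i stops at 7 (9); swap ⇒ [5, 8, 7, 5, 5, 8, 5, 9, 5, 7, 9, 9]
j stops at 9, i stops at 10; i≥j ⇒ return 9. nums=[5, 8, 7, 5, 5, 8, 5, 9, 5, 7, 9, 9]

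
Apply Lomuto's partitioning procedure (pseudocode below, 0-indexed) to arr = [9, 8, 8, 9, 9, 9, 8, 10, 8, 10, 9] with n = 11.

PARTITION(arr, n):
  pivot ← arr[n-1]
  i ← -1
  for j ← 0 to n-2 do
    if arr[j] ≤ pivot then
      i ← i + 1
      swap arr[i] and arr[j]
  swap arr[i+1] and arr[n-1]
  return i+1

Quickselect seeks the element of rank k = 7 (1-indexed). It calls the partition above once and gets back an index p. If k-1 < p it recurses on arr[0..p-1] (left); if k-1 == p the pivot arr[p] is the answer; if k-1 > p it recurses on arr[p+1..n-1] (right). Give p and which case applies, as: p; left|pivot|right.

8; left

pivot=9, i=-1
j=0: 9≤9, i=0, swap(0,0) ⇒ [9, 8, 8, 9, 9, 9, 8, 10, 8, 10, 9]
j=1: 8≤9, i=1, swap(1,1) ⇒ [9, 8, 8, 9, 9, 9, 8, 10, 8, 10, 9]
j=2: 8≤9, i=2, swap(2,2) ⇒ [9, 8, 8, 9, 9, 9, 8, 10, 8, 10, 9]
j=3: 9≤9, i=3, swap(3,3) ⇒ [9, 8, 8, 9, 9, 9, 8, 10, 8, 10, 9]
j=4: 9≤9, i=4, swap(4,4) ⇒ [9, 8, 8, 9, 9, 9, 8, 10, 8, 10, 9]
j=5: 9≤9, i=5, swap(5,5) ⇒ [9, 8, 8, 9, 9, 9, 8, 10, 8, 10, 9]
j=6: 8≤9, i=6, swap(6,6) ⇒ [9, 8, 8, 9, 9, 9, 8, 10, 8, 10, 9]
j=7: 10>9, skip
j=8: 8≤9, i=7, swap(7,8) ⇒ [9, 8, 8, 9, 9, 9, 8, 8, 10, 10, 9]
j=9: 10>9, skip
swap(8,10) ⇒ [9, 8, 8, 9, 9, 9, 8, 8, 9, 10, 10]; return 8
p = 8; k-1 = 6 < 8 ⇒ left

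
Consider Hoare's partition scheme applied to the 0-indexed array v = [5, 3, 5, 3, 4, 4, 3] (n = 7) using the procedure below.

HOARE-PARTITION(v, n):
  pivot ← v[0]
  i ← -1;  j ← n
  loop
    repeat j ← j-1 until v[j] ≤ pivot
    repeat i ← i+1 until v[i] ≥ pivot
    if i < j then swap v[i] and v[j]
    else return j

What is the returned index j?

4

pivot = v[0] = 5; i = -1, j = 7
j→6 (v[6]=3≤5), i→0 (v[0]=5≥5); i<j, swap → [3, 3, 5, 3, 4, 4, 5]
j→5 (v[5]=4≤5), i→2 (v[2]=5≥5); i<j, swap → [3, 3, 4, 3, 4, 5, 5]
j→4, i→5; i≥j, return j=4. v = [3, 3, 4, 3, 4, 5, 5]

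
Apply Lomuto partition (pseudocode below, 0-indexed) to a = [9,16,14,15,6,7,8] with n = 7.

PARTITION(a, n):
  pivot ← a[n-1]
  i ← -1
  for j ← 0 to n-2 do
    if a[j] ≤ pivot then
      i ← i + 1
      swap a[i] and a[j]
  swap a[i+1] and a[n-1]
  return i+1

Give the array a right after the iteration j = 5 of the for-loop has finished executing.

pivot=8, i=-1
j=0: 9>8, skip
j=1: 16>8, skip
j=2: 14>8, skip
j=3: 15>8, skip
j=4: 6≤8, i=0, swap(0,4) ⇒ [6,16,14,15,9,7,8]
j=5: 7≤8, i=1, swap(1,5) ⇒ [6,7,14,15,9,16,8]
(after j=5) a = [6,7,14,15,9,16,8]

[6,7,14,15,9,16,8]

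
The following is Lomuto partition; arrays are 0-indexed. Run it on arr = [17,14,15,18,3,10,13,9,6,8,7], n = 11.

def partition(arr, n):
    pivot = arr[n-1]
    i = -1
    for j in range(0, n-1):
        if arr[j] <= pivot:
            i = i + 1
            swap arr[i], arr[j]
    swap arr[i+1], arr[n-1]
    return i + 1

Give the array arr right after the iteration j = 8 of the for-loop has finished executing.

pivot = arr[10] = 7; i = -1
j=0: arr[0]=17 > 7 → no swap
j=1: arr[1]=14 > 7 → no swap
j=2: arr[2]=15 > 7 → no swap
j=3: arr[3]=18 > 7 → no swap
j=4: arr[4]=3 ≤ 7 → i=0, swap arr[0],arr[4] → [3,14,15,18,17,10,13,9,6,8,7]
j=5: arr[5]=10 > 7 → no swap
j=6: arr[6]=13 > 7 → no swap
j=7: arr[7]=9 > 7 → no swap
j=8: arr[8]=6 ≤ 7 → i=1, swap arr[1],arr[8] → [3,6,15,18,17,10,13,9,14,8,7]
(after j=8) arr = [3,6,15,18,17,10,13,9,14,8,7]

[3,6,15,18,17,10,13,9,14,8,7]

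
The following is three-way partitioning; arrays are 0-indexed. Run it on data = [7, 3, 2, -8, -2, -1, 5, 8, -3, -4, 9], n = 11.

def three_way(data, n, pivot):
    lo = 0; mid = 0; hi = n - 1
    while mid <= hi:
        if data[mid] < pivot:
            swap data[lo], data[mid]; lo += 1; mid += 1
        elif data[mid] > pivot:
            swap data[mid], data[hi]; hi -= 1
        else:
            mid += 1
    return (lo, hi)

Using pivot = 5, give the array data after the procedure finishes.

lo=0 mid=0 hi=10
7>5: swap(0,10), hi=9 ⇒ [9, 3, 2, -8, -2, -1, 5, 8, -3, -4, 7]
9>5: swap(0,9), hi=8 ⇒ [-4, 3, 2, -8, -2, -1, 5, 8, -3, 9, 7]
-4<5: swap(0,0), lo=1 mid=1 ⇒ [-4, 3, 2, -8, -2, -1, 5, 8, -3, 9, 7]
3<5: swap(1,1), lo=2 mid=2 ⇒ [-4, 3, 2, -8, -2, -1, 5, 8, -3, 9, 7]
2<5: swap(2,2), lo=3 mid=3 ⇒ [-4, 3, 2, -8, -2, -1, 5, 8, -3, 9, 7]
-8<5: swap(3,3), lo=4 mid=4 ⇒ [-4, 3, 2, -8, -2, -1, 5, 8, -3, 9, 7]
-2<5: swap(4,4), lo=5 mid=5 ⇒ [-4, 3, 2, -8, -2, -1, 5, 8, -3, 9, 7]
-1<5: swap(5,5), lo=6 mid=6 ⇒ [-4, 3, 2, -8, -2, -1, 5, 8, -3, 9, 7]
5=5: mid=7
8>5: swap(7,8), hi=7 ⇒ [-4, 3, 2, -8, -2, -1, 5, -3, 8, 9, 7]
-3<5: swap(6,7), lo=7 mid=8 ⇒ [-4, 3, 2, -8, -2, -1, -3, 5, 8, 9, 7]
done. lo=7 hi=7; data=[-4, 3, 2, -8, -2, -1, -3, 5, 8, 9, 7]

[-4, 3, 2, -8, -2, -1, -3, 5, 8, 9, 7]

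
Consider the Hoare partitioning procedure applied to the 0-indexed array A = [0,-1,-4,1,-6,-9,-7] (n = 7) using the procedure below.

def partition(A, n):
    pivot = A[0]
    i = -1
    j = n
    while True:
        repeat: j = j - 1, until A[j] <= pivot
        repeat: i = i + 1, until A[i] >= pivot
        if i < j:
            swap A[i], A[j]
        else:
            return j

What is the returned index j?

4

pivot = A[0] = 0; i = -1, j = 7
j→6 (A[6]=-7≤0), i→0 (A[0]=0≥0); i<j, swap → [-7,-1,-4,1,-6,-9,0]
j→5 (A[5]=-9≤0), i→3 (A[3]=1≥0); i<j, swap → [-7,-1,-4,-9,-6,1,0]
j→4, i→5; i≥j, return j=4. A = [-7,-1,-4,-9,-6,1,0]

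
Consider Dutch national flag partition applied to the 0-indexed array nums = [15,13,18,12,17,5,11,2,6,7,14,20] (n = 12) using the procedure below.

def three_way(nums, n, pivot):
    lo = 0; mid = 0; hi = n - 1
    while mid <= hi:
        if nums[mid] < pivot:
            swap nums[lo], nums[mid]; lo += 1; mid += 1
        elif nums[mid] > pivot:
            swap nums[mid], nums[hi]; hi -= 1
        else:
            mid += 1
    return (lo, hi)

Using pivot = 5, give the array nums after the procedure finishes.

pivot = 5; lo=0, mid=0, hi=11
nums[mid]=15>5: swap nums[0],nums[11]; hi=10 → [20,13,18,12,17,5,11,2,6,7,14,15]
nums[mid]=20>5: swap nums[0],nums[10]; hi=9 → [14,13,18,12,17,5,11,2,6,7,20,15]
nums[mid]=14>5: swap nums[0],nums[9]; hi=8 → [7,13,18,12,17,5,11,2,6,14,20,15]
nums[mid]=7>5: swap nums[0],nums[8]; hi=7 → [6,13,18,12,17,5,11,2,7,14,20,15]
nums[mid]=6>5: swap nums[0],nums[7]; hi=6 → [2,13,18,12,17,5,11,6,7,14,20,15]
nums[mid]=2<5: swap nums[0],nums[0]; lo=1,mid=1 → [2,13,18,12,17,5,11,6,7,14,20,15]
nums[mid]=13>5: swap nums[1],nums[6]; hi=5 → [2,11,18,12,17,5,13,6,7,14,20,15]
nums[mid]=11>5: swap nums[1],nums[5]; hi=4 → [2,5,18,12,17,11,13,6,7,14,20,15]
nums[mid]=5=5: mid=2
nums[mid]=18>5: swap nums[2],nums[4]; hi=3 → [2,5,17,12,18,11,13,6,7,14,20,15]
nums[mid]=17>5: swap nums[2],nums[3]; hi=2 → [2,5,12,17,18,11,13,6,7,14,20,15]
nums[mid]=12>5: swap nums[2],nums[2]; hi=1 → [2,5,12,17,18,11,13,6,7,14,20,15]
end: lo=1, hi=1; nums = [2,5,12,17,18,11,13,6,7,14,20,15]

[2,5,12,17,18,11,13,6,7,14,20,15]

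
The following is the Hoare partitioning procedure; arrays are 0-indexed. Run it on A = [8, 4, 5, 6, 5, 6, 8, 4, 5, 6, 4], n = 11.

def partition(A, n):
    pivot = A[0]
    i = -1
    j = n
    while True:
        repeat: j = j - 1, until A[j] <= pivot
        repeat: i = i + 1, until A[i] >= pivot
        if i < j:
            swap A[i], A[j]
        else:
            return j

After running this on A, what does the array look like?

[4, 4, 5, 6, 5, 6, 6, 4, 5, 8, 8]

pivot = A[0] = 8; i = -1, j = 11
j→10 (A[10]=4≤8), i→0 (A[0]=8≥8); i<j, swap → [4, 4, 5, 6, 5, 6, 8, 4, 5, 6, 8]
j→9 (A[9]=6≤8), i→6 (A[6]=8≥8); i<j, swap → [4, 4, 5, 6, 5, 6, 6, 4, 5, 8, 8]
j→8, i→9; i≥j, return j=8. A = [4, 4, 5, 6, 5, 6, 6, 4, 5, 8, 8]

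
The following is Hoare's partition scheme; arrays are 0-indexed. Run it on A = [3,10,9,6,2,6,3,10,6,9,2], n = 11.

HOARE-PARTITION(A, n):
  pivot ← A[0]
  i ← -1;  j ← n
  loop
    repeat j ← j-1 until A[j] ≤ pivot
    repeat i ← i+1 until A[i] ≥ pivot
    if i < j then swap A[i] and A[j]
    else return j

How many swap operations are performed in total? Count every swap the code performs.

3

pivot=3
j stops at 10 (2), i stops at 0 (3); swap ⇒ [2,10,9,6,2,6,3,10,6,9,3]
j stops at 6 (3), i stops at 1 (10); swap ⇒ [2,3,9,6,2,6,10,10,6,9,3]
j stops at 4 (2), i stops at 2 (9); swap ⇒ [2,3,2,6,9,6,10,10,6,9,3]
j stops at 2, i stops at 3; i≥j ⇒ return 2. A=[2,3,2,6,9,6,10,10,6,9,3]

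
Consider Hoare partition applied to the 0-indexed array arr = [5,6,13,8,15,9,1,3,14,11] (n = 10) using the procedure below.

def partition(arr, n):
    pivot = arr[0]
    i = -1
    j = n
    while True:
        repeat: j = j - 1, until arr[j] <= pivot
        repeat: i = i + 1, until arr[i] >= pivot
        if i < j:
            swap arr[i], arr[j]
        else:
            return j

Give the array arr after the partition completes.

pivot=5
j stops at 7 (3), i stops at 0 (5); swap ⇒ [3,6,13,8,15,9,1,5,14,11]
j stops at 6 (1), i stops at 1 (6); swap ⇒ [3,1,13,8,15,9,6,5,14,11]
j stops at 1, i stops at 2; i≥j ⇒ return 1. arr=[3,1,13,8,15,9,6,5,14,11]

[3,1,13,8,15,9,6,5,14,11]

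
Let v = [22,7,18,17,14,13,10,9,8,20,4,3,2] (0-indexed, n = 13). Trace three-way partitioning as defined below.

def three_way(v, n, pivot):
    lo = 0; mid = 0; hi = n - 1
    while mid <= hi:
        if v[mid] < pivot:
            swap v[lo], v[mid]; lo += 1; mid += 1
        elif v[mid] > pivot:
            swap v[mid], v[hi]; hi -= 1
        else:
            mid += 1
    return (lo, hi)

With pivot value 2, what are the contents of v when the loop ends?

pivot = 2; lo=0, mid=0, hi=12
v[mid]=22>2: swap v[0],v[12]; hi=11 → [2,7,18,17,14,13,10,9,8,20,4,3,22]
v[mid]=2=2: mid=1
v[mid]=7>2: swap v[1],v[11]; hi=10 → [2,3,18,17,14,13,10,9,8,20,4,7,22]
v[mid]=3>2: swap v[1],v[10]; hi=9 → [2,4,18,17,14,13,10,9,8,20,3,7,22]
v[mid]=4>2: swap v[1],v[9]; hi=8 → [2,20,18,17,14,13,10,9,8,4,3,7,22]
v[mid]=20>2: swap v[1],v[8]; hi=7 → [2,8,18,17,14,13,10,9,20,4,3,7,22]
v[mid]=8>2: swap v[1],v[7]; hi=6 → [2,9,18,17,14,13,10,8,20,4,3,7,22]
v[mid]=9>2: swap v[1],v[6]; hi=5 → [2,10,18,17,14,13,9,8,20,4,3,7,22]
v[mid]=10>2: swap v[1],v[5]; hi=4 → [2,13,18,17,14,10,9,8,20,4,3,7,22]
v[mid]=13>2: swap v[1],v[4]; hi=3 → [2,14,18,17,13,10,9,8,20,4,3,7,22]
v[mid]=14>2: swap v[1],v[3]; hi=2 → [2,17,18,14,13,10,9,8,20,4,3,7,22]
v[mid]=17>2: swap v[1],v[2]; hi=1 → [2,18,17,14,13,10,9,8,20,4,3,7,22]
v[mid]=18>2: swap v[1],v[1]; hi=0 → [2,18,17,14,13,10,9,8,20,4,3,7,22]
end: lo=0, hi=0; v = [2,18,17,14,13,10,9,8,20,4,3,7,22]

[2,18,17,14,13,10,9,8,20,4,3,7,22]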